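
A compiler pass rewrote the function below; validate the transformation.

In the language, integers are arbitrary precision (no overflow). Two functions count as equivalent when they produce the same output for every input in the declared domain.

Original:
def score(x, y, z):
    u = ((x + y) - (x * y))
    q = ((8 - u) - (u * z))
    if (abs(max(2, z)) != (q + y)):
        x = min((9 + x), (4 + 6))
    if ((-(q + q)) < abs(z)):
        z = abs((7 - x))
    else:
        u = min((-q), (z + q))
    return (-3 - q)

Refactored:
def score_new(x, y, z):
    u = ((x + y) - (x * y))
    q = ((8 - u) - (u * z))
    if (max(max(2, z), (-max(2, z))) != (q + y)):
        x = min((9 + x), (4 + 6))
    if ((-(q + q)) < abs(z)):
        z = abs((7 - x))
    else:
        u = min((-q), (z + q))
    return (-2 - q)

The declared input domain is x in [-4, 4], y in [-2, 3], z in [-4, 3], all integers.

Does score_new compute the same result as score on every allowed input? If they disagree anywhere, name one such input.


These are not equivalent — on x=-4, y=-2, z=-4 the outputs split (31 vs 32).
score: u = -14; q = -34; (abs(max(2, z)) != (q + y)) -> true; x = 5; ((-(q + q)) < abs(z)) -> false; u = -38; return 31
score_new: u = -14; q = -34; (max(max(2, z), (-max(2, z))) != (q + y)) -> true; x = 5; ((-(q + q)) < abs(z)) -> false; u = -38; return 32
verdict: not equivalent; witness: x=-4, y=-2, z=-4


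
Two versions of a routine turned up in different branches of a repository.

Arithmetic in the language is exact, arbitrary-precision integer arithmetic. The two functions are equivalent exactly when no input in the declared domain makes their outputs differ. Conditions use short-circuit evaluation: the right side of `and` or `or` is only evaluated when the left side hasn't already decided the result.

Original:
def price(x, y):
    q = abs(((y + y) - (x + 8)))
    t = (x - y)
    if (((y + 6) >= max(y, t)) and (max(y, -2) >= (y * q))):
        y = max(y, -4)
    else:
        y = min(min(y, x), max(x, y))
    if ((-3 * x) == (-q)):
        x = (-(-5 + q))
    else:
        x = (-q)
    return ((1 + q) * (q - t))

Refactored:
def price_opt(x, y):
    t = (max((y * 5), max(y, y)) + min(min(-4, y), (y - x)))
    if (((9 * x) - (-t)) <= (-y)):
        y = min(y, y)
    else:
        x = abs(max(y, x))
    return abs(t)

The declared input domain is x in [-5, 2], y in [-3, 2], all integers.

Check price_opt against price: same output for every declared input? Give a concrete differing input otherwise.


Evaluate both at x=-5, y=-3.
price: q becomes 9; next t becomes -2; next (((y + 6) >= max(y, t)) and (max(y, -2) >= (y * q))) evaluates to true; next y becomes -3; next ((-3 * x) == (-q)) evaluates to false; next x becomes -9; next final value 110
price_opt: t becomes -7; next (((9 * x) - (-t)) <= (-y)) evaluates to true; next y becomes -3; next final value 7
110 and 7 differ, so these are not the same function on this domain.
verdict: not equivalent; witness: x=-5, y=-3


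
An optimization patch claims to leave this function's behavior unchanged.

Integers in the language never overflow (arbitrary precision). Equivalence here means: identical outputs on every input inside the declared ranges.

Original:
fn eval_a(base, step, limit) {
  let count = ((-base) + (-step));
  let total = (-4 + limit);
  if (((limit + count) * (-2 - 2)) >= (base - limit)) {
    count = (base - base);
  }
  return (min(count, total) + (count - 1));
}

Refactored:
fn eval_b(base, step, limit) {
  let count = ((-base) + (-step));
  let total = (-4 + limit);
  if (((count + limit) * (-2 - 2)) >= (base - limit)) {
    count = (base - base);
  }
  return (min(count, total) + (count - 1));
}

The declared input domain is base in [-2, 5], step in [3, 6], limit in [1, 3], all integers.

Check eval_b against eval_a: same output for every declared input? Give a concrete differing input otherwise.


Comparing the listings, the differences include: same computation, different form.
Tracing base=-1, step=4, limit=2: eval_a: count=-3, then total=-2, then (((limit + count) * (-2 - 2)) >= (base - limit)) is true, then count=0, then returns -3 | eval_b: count=-3, then total=-2, then (((count + limit) * (-2 - 2)) >= (base - limit)) is true, then count=0, then returns -3 — matching result -3.
Checked all 96 inputs in the declared domain: the outputs agree on every one.
verdict: equivalent


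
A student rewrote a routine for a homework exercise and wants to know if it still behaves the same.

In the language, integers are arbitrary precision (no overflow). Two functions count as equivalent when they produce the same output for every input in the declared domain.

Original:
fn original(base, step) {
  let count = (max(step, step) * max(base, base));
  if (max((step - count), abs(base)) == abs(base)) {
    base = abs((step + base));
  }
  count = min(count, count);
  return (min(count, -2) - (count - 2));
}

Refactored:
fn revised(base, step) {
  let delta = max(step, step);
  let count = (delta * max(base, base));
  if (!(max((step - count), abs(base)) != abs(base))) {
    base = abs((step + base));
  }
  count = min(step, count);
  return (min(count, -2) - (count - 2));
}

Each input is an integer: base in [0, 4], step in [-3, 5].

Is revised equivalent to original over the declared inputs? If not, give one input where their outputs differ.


These are not equivalent — on base=0, step=-3 the outputs split (0 vs 2).
original: count = 0; (max((step - count), abs(base)) == abs(base)) -> true; base = 3; count = 0; return 0
revised: delta = -3; count = 0; (!(max((step - count), abs(base)) != abs(base))) -> true; base = 3; count = -3; return 2
verdict: not equivalent; witness: base=0, step=-3


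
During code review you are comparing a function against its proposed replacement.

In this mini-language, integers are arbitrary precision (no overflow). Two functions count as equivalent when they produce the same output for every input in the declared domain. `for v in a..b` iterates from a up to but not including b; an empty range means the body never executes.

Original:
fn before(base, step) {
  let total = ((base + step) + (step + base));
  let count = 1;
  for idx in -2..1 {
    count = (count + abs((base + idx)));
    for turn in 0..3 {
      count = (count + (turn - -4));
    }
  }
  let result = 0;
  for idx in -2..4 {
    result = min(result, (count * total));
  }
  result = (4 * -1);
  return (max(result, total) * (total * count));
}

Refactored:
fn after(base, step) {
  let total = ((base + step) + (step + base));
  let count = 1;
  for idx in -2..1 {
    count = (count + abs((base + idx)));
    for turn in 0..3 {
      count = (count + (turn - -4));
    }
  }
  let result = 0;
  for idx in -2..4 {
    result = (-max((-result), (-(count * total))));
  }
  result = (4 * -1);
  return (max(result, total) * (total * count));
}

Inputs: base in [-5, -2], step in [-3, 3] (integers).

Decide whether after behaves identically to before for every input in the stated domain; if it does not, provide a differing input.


The two versions differ — the changes include min/max/abs usage differs.
As a probe, take base=-4, step=1: before runs total becomes -6; next count becomes 1; next at idx=-2:; next count becomes 7; next at turn=0:; next count becomes 11; next at turn=1:; next count becomes 16; next at turn=2:; next count becomes 22; next at idx=-1:; next count becomes 27; next at turn=0:; next count becomes 31; next at turn=1:; next count becomes 36; next at turn=2:; next count becomes 42; next at idx=0:; next count becomes 46; next at turn=0:; next count becomes 50; next at turn=1:; next count becomes 55; next at turn=2:; next count becomes 61; next result becomes 0; next at idx=-2:; next result becomes -366; next at idx=-1:; next result becomes -366; next at idx=0:; next result becomes -366; next at idx=1:; next result becomes -366; next at idx=2:; next result becomes -366; next at idx=3:; next result becomes -366; next result becomes -4; next final value 1464; after runs total becomes -6; next count becomes 1; next at idx=-2:; next count becomes 7; next at turn=0:; next count becomes 11; next at turn=1:; next count becomes 16; next at turn=2:; next count becomes 22; next at idx=-1:; next count becomes 27; next at turn=0:; next count becomes 31; next at turn=1:; next count becomes 36; next at turn=2:; next count becomes 42; next at idx=0:; next count becomes 46; next at turn=0:; next count becomes 50; next at turn=1:; next count becomes 55; next at turn=2:; next count becomes 61; next result becomes 0; next at idx=-2:; next result becomes -366; next at idx=-1:; next result becomes -366; next at idx=0:; next result becomes -366; next at idx=1:; next result becomes -366; next at idx=2:; next result becomes -366; next at idx=3:; next result becomes -366; next result becomes -4; next final value 1464; both end at 1464.
Sweeping the whole domain (28 inputs) finds no disagreement.
verdict: equivalent


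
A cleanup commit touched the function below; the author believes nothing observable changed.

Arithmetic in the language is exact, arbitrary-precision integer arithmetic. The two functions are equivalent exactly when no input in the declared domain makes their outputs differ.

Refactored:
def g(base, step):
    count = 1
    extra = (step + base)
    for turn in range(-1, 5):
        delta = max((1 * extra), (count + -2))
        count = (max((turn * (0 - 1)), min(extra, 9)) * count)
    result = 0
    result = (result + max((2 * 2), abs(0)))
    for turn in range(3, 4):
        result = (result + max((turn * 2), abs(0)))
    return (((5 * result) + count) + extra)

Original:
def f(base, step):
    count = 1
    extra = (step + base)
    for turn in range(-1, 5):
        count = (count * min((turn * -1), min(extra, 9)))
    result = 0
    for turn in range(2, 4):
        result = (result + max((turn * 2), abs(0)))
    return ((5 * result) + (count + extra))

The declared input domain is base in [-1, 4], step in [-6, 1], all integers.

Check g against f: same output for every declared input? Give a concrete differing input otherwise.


These are not equivalent — on base=-1, step=-6 the outputs split (117692 vs 43).
f: count=1, then extra=-7, then (turn=-1), then count=-7, then (turn=0), then count=49, then (turn=1), then count=-343, then (turn=2), then count=2401, then (turn=3), then count=-16807, then (turn=4), then count=117649, then result=0, then (turn=2), then result=4, then (turn=3), then result=10, then returns 117692
g: count=1, then extra=-7, then (turn=-1), then delta=-1, then count=1, then (turn=0), then delta=-1, then count=0, then (turn=1), then delta=-2, then count=0, then (turn=2), then delta=-2, then count=0, then (turn=3), then delta=-2, then count=0, then (turn=4), then delta=-2, then count=0, then result=0, then result=4, then (turn=3), then result=10, then returns 43
verdict: not equivalent; witness: base=-1, step=-6


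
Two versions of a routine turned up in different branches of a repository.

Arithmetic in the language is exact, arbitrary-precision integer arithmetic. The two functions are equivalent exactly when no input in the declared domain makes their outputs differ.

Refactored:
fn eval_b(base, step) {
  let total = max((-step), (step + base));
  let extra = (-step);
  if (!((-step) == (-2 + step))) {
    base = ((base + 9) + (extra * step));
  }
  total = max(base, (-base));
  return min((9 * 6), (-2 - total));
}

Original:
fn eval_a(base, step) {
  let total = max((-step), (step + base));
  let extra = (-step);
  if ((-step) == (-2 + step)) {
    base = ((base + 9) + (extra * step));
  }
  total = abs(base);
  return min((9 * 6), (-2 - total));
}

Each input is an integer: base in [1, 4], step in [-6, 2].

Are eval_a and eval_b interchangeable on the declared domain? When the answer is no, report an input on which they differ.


Consider the input base=1, step=-6.
eval_a: total becomes 6; next extra becomes 6; next ((-step) == (-2 + step)) evaluates to false; next total becomes 1; next final value -3
eval_b: total becomes 6; next extra becomes 6; next (!((-step) == (-2 + step))) evaluates to true; next base becomes -26; next total becomes 26; next final value -28
-3 vs -28 — the two versions disagree here.
verdict: not equivalent; witness: base=1, step=-6


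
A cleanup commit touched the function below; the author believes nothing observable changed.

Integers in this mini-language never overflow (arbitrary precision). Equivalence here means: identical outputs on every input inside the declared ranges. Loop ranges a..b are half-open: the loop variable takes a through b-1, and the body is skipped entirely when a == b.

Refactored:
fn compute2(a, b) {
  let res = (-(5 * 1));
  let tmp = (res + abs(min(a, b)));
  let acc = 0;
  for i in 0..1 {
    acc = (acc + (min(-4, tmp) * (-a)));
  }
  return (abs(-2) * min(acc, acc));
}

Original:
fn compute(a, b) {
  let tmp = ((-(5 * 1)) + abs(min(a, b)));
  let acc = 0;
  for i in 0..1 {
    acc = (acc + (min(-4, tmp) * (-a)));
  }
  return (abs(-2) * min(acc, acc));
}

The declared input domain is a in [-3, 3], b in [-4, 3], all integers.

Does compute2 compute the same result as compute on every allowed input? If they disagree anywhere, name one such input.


Equivalent — the differences include statement counts differ; also local variable names differ, yet no declared input distinguishes the two.
One worked example (a=1, b=-1) — compute: tmp = -4; acc = 0; [i=0]; acc = 4; return 8; compute2: res = -5; tmp = -4; acc = 0; [i=0]; acc = 4; return 8; agreement on 8.
An exhaustive pass over the 56 declared inputs shows identical outputs.
verdict: equivalent


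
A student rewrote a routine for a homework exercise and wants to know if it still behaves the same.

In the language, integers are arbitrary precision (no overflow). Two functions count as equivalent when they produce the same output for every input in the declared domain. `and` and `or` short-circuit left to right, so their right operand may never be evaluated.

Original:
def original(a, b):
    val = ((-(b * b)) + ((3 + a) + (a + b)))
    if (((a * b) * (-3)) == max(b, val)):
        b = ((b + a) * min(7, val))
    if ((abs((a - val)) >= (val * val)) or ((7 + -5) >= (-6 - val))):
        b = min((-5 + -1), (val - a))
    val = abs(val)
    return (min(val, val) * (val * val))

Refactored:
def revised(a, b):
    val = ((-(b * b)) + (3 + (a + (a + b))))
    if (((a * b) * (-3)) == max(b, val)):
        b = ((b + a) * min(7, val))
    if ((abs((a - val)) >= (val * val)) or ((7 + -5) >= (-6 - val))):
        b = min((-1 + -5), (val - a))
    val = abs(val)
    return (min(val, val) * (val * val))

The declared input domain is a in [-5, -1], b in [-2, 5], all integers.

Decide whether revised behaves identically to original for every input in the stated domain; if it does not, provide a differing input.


The two are interchangeable: same computation, different form, and every declared input agrees.
Tracing a=-5, b=1: original: val = -7; (((a * b) * (-3)) == max(b, val)) -> false; ((abs((a - val)) >= (val * val)) or ((7 + -5) >= (-6 - val))) -> true; b = -6; val = 7; return 343 | revised: val = -7; (((a * b) * (-3)) == max(b, val)) -> false; ((abs((a - val)) >= (val * val)) or ((7 + -5) >= (-6 - val))) -> true; b = -6; val = 7; return 343 — matching result 343.
Across all 40 domain points the two functions coincide.
verdict: equivalent


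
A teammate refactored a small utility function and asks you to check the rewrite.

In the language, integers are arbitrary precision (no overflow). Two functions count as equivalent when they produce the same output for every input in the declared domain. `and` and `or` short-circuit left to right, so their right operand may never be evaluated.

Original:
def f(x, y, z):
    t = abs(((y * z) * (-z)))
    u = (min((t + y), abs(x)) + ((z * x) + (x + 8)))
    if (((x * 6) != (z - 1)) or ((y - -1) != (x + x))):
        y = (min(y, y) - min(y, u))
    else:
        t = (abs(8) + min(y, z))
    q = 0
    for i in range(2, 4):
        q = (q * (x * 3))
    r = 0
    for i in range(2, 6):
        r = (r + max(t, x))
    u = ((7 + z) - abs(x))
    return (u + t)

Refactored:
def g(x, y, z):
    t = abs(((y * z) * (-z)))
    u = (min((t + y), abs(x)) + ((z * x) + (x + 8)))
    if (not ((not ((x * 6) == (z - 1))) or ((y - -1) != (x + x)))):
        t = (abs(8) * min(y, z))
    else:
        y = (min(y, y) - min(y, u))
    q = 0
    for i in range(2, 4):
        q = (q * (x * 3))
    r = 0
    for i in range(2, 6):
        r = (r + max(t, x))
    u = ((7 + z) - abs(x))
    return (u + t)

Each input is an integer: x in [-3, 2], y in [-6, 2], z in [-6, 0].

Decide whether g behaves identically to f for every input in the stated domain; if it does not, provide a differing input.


These are not equivalent — on x=-1, y=-3, z=-5 the outputs split (4 vs -39).
f: t becomes 75; next u becomes 13; next (((x * 6) != (z - 1)) or ((y - -1) != (x + x))) evaluates to false; next t becomes 3; next q becomes 0; next at i=2:; next q becomes 0; next at i=3:; next q becomes 0; next r becomes 0; next at i=2:; next r becomes 3; next at i=3:; next r becomes 6; next at i=4:; next r becomes 9; next at i=5:; next r becomes 12; next u becomes 1; next final value 4
g: t becomes 75; next u becomes 13; next (not ((not ((x * 6) == (z - 1))) or ((y - -1) != (x + x)))) evaluates to true; next t becomes -40; next q becomes 0; next at i=2:; next q becomes 0; next at i=3:; next q becomes 0; next r becomes 0; next at i=2:; next r becomes -1; next at i=3:; next r becomes -2; next at i=4:; next r becomes -3; next at i=5:; next r becomes -4; next u becomes 1; next final value -39
verdict: not equivalent; witness: x=-1, y=-3, z=-5


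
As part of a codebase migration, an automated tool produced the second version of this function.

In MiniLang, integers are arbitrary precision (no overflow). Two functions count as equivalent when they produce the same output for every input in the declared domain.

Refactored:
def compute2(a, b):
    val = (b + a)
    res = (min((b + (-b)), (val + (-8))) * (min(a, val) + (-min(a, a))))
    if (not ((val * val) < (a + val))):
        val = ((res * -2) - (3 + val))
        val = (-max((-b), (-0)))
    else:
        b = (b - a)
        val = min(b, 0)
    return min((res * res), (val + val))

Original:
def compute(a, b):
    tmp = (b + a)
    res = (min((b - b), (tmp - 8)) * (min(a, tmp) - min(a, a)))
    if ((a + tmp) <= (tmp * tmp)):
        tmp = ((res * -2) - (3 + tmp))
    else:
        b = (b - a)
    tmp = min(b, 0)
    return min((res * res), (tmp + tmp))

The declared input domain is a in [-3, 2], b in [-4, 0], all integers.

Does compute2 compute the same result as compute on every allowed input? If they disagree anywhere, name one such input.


Equivalent — the differences include constant usage differs; comparison usage differs; boolean connective usage differs; local variable names differ; arithmetic usage differs; statement counts differ; min/max/abs usage differs, yet no declared input distinguishes the two.
One worked example (a=1, b=-1) — compute: tmp=0, then res=8, then ((a + tmp) <= (tmp * tmp)) is false, then b=-2, then tmp=-2, then returns -4; compute2: val=0, then res=8, then (not ((val * val) < (a + val))) is false, then b=-2, then val=-2, then returns -4; agreement on -4.
Every one of the 30 inputs gives matching results.
verdict: equivalent


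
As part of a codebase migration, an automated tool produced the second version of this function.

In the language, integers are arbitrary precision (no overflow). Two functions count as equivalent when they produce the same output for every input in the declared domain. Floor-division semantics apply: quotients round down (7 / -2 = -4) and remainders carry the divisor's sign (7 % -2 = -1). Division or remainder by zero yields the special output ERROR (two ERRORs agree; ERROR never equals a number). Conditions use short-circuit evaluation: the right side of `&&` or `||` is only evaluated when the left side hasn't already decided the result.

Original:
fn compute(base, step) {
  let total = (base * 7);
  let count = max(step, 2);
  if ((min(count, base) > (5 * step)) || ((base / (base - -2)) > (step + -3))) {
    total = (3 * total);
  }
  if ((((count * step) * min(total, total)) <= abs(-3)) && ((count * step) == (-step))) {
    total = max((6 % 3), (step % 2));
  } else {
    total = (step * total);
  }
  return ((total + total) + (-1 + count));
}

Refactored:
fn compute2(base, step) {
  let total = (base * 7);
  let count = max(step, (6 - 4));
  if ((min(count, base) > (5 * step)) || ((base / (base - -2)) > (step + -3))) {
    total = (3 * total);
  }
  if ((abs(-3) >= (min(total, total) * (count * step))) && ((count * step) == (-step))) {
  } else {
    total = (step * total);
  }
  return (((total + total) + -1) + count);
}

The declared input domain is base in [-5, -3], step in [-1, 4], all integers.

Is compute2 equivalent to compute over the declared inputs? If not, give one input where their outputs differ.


These are not equivalent — on base=-5, step=0 the outputs split (1 vs -209).
compute: total=-35, then count=2, then ((min(count, base) > (5 * step)) || ((base / (base - -2)) > (step + -3))) is true, then total=-105, then ((((count * step) * min(total, total)) <= abs(-3)) && ((count * step) == (-step))) is true, then total=0, then returns 1
compute2: total=-35, then count=2, then ((min(count, base) > (5 * step)) || ((base / (base - -2)) > (step + -3))) is true, then total=-105, then ((abs(-3) >= (min(total, total) * (count * step))) && ((count * step) == (-step))) is true, then returns -209
verdict: not equivalent; witness: base=-5, step=0


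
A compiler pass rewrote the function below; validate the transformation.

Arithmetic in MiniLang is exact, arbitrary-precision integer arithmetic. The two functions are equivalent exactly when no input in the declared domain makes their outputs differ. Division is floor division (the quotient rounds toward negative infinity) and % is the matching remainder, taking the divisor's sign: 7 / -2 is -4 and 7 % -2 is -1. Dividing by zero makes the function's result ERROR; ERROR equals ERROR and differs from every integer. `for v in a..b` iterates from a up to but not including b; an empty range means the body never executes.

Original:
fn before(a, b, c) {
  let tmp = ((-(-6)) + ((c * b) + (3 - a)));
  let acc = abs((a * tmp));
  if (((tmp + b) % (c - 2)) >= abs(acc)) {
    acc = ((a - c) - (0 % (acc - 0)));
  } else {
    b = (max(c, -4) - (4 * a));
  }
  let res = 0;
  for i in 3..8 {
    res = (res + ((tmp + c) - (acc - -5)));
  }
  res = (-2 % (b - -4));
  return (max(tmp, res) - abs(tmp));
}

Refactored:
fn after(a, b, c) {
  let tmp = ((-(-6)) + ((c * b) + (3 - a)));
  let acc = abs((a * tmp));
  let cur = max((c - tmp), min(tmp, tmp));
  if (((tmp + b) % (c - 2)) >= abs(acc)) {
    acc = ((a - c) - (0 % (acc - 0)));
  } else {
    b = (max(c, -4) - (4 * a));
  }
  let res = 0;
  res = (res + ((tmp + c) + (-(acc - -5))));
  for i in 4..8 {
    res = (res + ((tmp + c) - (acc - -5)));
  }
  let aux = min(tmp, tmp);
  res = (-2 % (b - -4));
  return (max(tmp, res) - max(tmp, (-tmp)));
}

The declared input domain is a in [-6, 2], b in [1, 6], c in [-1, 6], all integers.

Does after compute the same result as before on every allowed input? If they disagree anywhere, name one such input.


Equivalent — the differences include arithmetic usage differs, loop structure differs, min/max/abs usage differs, local variable names differ, statement counts differ, constant usage differs, yet no declared input distinguishes the two.
One worked example (a=2, b=6, c=0) — before: tmp becomes 7; next acc becomes 14; next (((tmp + b) % (c - 2)) >= abs(acc)) evaluates to false; next b becomes -8; next res becomes 0; next at i=3:; next res becomes -12; next at i=4:; next res becomes -24; next at i=5:; next res becomes -36; next at i=6:; next res becomes -48; next at i=7:; next res becomes -60; next res becomes -2; next final value 0; after: tmp becomes 7; next acc becomes 14; next cur becomes 7; next (((tmp + b) % (c - 2)) >= abs(acc)) evaluates to false; next b becomes -8; next res becomes 0; next res becomes -12; next at i=4:; next res becomes -24; next at i=5:; next res becomes -36; next at i=6:; next res becomes -48; next at i=7:; next res becomes -60; next aux becomes 7; next res becomes -2; next final value 0; agreement on 0.
Sweeping the whole domain (432 inputs) finds no disagreement.
verdict: equivalent


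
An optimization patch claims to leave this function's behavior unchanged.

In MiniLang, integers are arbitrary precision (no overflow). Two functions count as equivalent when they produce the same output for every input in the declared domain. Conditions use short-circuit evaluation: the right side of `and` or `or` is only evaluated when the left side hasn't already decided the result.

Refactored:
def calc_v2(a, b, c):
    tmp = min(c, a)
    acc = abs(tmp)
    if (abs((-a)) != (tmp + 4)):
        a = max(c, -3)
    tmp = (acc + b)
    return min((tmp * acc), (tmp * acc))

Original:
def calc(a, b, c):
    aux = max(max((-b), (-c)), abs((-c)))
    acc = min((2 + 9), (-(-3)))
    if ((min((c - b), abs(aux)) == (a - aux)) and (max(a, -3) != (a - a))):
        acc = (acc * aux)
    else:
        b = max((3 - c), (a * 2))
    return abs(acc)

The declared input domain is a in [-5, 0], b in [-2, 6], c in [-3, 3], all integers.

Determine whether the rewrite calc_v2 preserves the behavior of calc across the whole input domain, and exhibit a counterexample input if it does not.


Consider the input a=-5, b=-2, c=-3.
calc: aux = 3; acc = 3; ((min((c - b), abs(aux)) == (a - aux)) and (max(a, -3) != (a - a))) -> false; b = 6; return 3
calc_v2: tmp = -5; acc = 5; (abs((-a)) != (tmp + 4)) -> true; a = -3; tmp = 3; return 15
3 vs 15 — the two versions disagree here.
verdict: not equivalent; witness: a=-5, b=-2, c=-3


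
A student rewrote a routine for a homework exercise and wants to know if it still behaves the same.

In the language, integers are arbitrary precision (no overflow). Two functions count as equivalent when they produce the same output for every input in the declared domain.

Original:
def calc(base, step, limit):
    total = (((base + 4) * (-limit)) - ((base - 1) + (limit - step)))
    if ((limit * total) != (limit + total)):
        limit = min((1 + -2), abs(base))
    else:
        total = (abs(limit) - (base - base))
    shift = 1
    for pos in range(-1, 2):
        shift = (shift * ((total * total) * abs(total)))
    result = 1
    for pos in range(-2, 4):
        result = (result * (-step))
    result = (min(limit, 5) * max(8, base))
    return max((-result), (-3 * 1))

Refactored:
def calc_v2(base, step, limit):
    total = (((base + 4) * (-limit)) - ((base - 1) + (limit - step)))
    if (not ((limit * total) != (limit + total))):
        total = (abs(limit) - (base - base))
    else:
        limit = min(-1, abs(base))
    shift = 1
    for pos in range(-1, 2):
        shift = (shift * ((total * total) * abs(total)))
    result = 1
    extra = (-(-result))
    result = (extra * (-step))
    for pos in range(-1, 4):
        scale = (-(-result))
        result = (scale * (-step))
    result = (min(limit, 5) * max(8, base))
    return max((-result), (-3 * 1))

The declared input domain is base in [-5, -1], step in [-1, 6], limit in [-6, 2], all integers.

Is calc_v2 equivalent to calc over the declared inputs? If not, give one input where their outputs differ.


Equivalent — the differences include loop structure differs, plus arithmetic usage differs, plus constant usage differs, plus statement counts differ, plus boolean connective usage differs, plus local variable names differ, yet no declared input distinguishes the two.
One worked example (base=-3, step=-1, limit=-4) — calc: total becomes 11; next ((limit * total) != (limit + total)) evaluates to true; next limit becomes -1; next shift becomes 1; next at pos=-1:; next shift becomes 1331; next at pos=0:; next shift becomes 1771561; next at pos=1:; next shift becomes 2357947691; next result becomes 1; next at pos=-2:; next result becomes 1; next at pos=-1:; next result becomes 1; next at pos=0:; next result becomes 1; next at pos=1:; next result becomes 1; next at pos=2:; next result becomes 1; next at pos=3:; next result becomes 1; next result becomes -8; next final value 8; calc_v2: total becomes 11; next (not ((limit * total) != (limit + total))) evaluates to false; next limit becomes -1; next shift becomes 1; next at pos=-1:; next shift becomes 1331; next at pos=0:; next shift becomes 1771561; next at pos=1:; next shift becomes 2357947691; next result becomes 1; next extra becomes 1; next result becomes 1; next at pos=-1:; next scale becomes 1; next result becomes 1; next at pos=0:; next scale becomes 1; next result becomes 1; next at pos=1:; next scale becomes 1; next result becomes 1; next at pos=2:; next scale becomes 1; next result becomes 1; next at pos=3:; next scale becomes 1; next result becomes 1; next result becomes -8; next final value 8; agreement on 8.
Across all 360 domain points the two functions coincide.
verdict: equivalent


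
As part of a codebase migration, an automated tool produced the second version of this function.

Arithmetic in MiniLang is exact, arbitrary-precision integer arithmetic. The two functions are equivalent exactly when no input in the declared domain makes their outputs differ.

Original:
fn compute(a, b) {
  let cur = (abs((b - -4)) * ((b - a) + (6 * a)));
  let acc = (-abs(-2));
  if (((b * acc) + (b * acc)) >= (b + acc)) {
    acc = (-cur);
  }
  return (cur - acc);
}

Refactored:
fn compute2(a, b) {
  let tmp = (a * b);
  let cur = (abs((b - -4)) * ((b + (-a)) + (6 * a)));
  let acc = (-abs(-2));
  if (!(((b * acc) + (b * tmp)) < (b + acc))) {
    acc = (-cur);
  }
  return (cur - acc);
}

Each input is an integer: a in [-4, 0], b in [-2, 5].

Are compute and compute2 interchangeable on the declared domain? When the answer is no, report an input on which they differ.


Not equivalent: a=-4, b=-2 separates them (-88 vs -42).
compute: cur = -44; acc = -2; (((b * acc) + (b * acc)) >= (b + acc)) -> true; acc = 44; return -88
compute2: tmp = 8; cur = -44; acc = -2; (!(((b * acc) + (b * tmp)) < (b + acc))) -> false; return -42
verdict: not equivalent; witness: a=-4, b=-2


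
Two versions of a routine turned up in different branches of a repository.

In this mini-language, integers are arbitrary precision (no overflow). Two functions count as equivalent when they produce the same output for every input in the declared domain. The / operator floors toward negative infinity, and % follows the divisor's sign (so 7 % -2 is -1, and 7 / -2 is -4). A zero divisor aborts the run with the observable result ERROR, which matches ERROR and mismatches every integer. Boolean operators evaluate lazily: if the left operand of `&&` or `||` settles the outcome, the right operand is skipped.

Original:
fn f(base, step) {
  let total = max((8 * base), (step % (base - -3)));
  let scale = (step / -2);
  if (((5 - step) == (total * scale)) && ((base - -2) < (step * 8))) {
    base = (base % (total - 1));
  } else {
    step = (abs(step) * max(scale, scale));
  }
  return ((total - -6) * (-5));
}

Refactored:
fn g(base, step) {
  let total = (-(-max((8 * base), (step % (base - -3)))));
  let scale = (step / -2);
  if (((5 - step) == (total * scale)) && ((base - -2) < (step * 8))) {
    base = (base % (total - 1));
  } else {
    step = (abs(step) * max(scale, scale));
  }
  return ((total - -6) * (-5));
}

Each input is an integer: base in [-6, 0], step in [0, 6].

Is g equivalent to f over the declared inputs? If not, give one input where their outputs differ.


The two are interchangeable: same computation, different form, and every declared input agrees.
Tracing base=-6, step=2: f: total becomes -1; next scale becomes -1; next (((5 - step) == (total * scale)) && ((base - -2) < (step * 8))) evaluates to false; next step becomes -2; next final value -25 | g: total becomes -1; next scale becomes -1; next (((5 - step) == (total * scale)) && ((base - -2) < (step * 8))) evaluates to false; next step becomes -2; next final value -25 — matching result -25.
Across all 49 domain points the two functions coincide.
verdict: equivalent


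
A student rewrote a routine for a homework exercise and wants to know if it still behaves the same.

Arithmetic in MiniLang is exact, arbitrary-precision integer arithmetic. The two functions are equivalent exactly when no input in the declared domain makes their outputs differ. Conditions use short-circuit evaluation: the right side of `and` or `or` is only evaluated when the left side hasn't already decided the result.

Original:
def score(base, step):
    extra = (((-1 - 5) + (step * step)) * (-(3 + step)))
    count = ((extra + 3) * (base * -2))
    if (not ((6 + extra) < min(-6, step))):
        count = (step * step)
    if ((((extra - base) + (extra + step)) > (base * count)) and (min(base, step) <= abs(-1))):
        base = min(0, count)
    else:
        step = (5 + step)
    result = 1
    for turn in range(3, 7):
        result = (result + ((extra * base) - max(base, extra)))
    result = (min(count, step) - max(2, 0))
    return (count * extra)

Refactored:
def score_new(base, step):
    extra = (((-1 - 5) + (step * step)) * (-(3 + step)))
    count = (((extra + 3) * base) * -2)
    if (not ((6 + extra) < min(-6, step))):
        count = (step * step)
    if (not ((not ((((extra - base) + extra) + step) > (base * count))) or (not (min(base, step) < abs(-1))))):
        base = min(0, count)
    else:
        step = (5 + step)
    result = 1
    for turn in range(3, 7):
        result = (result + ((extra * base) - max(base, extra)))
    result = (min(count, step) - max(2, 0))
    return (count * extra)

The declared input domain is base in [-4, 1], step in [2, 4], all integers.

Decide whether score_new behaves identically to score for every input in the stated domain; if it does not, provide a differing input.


Although `(min(base, step) <= abs(-1))` became `(min(base, step) < abs(-1))`, no input in the stated domain can expose it; all 18 inputs agree.
verdict: equivalent


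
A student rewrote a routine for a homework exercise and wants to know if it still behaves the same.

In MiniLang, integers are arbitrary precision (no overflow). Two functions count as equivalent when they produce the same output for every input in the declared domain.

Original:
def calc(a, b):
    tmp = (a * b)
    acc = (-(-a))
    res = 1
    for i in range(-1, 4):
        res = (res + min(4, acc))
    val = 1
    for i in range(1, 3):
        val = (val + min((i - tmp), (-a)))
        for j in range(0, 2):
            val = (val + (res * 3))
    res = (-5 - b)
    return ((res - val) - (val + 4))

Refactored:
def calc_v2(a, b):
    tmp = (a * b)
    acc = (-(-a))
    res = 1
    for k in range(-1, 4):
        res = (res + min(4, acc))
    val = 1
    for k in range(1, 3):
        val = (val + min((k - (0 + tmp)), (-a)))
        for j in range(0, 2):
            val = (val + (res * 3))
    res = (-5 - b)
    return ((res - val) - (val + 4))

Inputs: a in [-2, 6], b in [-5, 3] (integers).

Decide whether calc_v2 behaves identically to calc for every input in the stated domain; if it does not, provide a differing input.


Although arithmetic usage differs, plus constant usage differs, plus local variable names differ, 81/81 inputs agree.
verdict: equivalent


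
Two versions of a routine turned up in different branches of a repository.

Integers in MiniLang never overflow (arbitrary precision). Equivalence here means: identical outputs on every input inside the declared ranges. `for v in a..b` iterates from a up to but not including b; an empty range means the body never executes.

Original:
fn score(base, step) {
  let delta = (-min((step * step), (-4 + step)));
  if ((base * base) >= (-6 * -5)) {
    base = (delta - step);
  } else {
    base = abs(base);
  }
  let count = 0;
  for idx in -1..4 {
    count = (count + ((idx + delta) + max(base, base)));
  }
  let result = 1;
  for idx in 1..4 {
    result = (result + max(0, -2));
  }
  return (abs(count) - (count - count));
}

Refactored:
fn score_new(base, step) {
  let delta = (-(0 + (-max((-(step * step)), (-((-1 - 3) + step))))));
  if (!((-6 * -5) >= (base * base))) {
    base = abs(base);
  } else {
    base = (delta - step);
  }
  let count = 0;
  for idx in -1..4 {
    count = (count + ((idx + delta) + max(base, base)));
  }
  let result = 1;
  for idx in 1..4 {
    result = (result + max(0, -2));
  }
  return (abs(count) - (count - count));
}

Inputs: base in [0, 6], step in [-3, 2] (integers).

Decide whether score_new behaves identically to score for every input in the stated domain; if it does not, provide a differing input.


base=0, step=-3 yields 40 from score but 90 from score_new.
verdict: not equivalent; witness: base=0, step=-3


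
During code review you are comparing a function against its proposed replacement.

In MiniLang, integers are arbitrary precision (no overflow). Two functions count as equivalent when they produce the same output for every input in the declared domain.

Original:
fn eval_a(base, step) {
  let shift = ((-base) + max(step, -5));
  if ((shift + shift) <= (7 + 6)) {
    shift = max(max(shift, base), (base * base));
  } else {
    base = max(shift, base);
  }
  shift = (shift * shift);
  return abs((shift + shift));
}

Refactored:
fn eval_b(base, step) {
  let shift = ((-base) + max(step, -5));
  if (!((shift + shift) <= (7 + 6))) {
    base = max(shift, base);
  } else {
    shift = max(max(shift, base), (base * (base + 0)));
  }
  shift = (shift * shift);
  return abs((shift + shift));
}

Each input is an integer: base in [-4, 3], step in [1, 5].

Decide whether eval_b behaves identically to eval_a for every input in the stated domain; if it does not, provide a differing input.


Comparing the listings, the differences include: boolean connective usage differs, plus arithmetic usage differs, plus constant usage differs.
As a probe, take base=3, step=2: eval_a runs shift becomes -1; next ((shift + shift) <= (7 + 6)) evaluates to true; next shift becomes 9; next shift becomes 81; next final value 162; eval_b runs shift becomes -1; next (!((shift + shift) <= (7 + 6))) evaluates to false; next shift becomes 9; next shift becomes 81; next final value 162; both end at 162.
Sweeping the whole domain (40 inputs) finds no disagreement.
verdict: equivalent


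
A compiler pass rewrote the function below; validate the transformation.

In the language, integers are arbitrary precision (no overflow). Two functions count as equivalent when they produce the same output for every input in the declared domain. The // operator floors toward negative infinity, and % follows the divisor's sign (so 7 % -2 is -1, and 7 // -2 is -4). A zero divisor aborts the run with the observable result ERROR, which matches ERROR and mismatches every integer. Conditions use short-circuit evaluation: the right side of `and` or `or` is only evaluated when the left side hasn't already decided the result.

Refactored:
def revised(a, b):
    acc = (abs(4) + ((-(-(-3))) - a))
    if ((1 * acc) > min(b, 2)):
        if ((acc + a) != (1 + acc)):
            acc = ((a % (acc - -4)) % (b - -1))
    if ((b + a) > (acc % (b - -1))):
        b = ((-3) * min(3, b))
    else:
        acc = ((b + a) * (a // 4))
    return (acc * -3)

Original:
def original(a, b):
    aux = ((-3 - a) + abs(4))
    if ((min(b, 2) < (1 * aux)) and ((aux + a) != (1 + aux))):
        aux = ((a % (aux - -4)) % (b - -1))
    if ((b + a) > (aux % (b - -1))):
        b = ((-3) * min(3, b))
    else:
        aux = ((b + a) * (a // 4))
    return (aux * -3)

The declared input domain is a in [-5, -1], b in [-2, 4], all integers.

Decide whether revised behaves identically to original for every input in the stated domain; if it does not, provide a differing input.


Equivalent — the differences include local variable names differ, and boolean connective usage differs, and statement counts differ, and comparison usage differs, and branching structure differs, yet no declared input distinguishes the two.
One worked example (a=-3, b=3) — original: aux becomes 4; next ((min(b, 2) < (1 * aux)) and ((aux + a) != (1 + aux))) evaluates to true; next aux becomes 1; next ((b + a) > (aux % (b - -1))) evaluates to false; next aux becomes 0; next final value 0; revised: acc becomes 4; next ((1 * acc) > min(b, 2)) evaluates to true; next ((acc + a) != (1 + acc)) evaluates to true; next acc becomes 1; next ((b + a) > (acc % (b - -1))) evaluates to false; next acc becomes 0; next final value 0; agreement on 0.
Across all 35 domain points the two functions coincide.
verdict: equivalent
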